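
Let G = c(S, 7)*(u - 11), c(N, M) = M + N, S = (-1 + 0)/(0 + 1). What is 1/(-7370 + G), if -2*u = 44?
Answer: -1/7568 ≈ -0.00013214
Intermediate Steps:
u = -22 (u = -½*44 = -22)
S = -1 (S = -1/1 = -1*1 = -1)
G = -198 (G = (7 - 1)*(-22 - 11) = 6*(-33) = -198)
1/(-7370 + G) = 1/(-7370 - 198) = 1/(-7568) = -1/7568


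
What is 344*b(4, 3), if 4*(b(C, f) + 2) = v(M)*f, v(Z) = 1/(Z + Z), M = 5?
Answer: -3311/5 ≈ -662.20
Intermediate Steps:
v(Z) = 1/(2*Z)
b(C, f) = -2 + f/40 (b(C, f) = -2 + (((1/2)/5)*f)/4 = -2 + (((1/2)*(1/5))*f)/4 = -2 + (f/10)/4 = -2 + f/40)
344*b(4, 3) = 344*(-2 + (1/40)*3) = 344*(-2 + 3/40) = 344*(-77/40) = -3311/5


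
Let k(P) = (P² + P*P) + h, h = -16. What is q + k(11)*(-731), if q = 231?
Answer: -164975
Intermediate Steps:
k(P) = -16 + 2*P² (k(P) = (P² + P*P) - 16 = (P² + P²) - 16 = 2*P² - 16 = -16 + 2*P²)
q + k(11)*(-731) = 231 + (-16 + 2*11²)*(-731) = 231 + (-16 + 2*121)*(-731) = 231 + (-16 + 242)*(-731) = 231 + 226*(-731) = 231 - 165206 = -164975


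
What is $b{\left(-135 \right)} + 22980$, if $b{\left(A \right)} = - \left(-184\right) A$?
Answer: $-1860$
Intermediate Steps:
$b{\left(A \right)} = 184 A$
$b{\left(-135 \right)} + 22980 = 184 \left(-135\right) + 22980 = -24840 + 22980 = -1860$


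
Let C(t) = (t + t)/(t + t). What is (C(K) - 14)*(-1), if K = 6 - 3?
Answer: 13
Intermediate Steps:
K = 3
C(t) = 1 (C(t) = (2*t)/((2*t)) = (2*t)*(1/(2*t)) = 1)
(C(K) - 14)*(-1) = (1 - 14)*(-1) = -13*(-1) = 13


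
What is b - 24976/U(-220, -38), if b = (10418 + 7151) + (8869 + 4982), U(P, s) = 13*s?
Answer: 7773228/247 ≈ 31471.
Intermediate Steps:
b = 31420 (b = 17569 + 13851 = 31420)
b - 24976/U(-220, -38) = 31420 - 24976/(13*(-38)) = 31420 - 24976/(-494) = 31420 - 24976*(-1)/494 = 31420 - 1*(-12488/247) = 31420 + 12488/247 = 7773228/247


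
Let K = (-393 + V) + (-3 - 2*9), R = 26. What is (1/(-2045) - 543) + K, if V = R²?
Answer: -574646/2045 ≈ -281.00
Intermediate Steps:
V = 676 (V = 26² = 676)
K = 262 (K = (-393 + 676) + (-3 - 2*9) = 283 + (-3 - 18) = 283 - 21 = 262)
(1/(-2045) - 543) + K = (1/(-2045) - 543) + 262 = (-1/2045 - 543) + 262 = -1110436/2045 + 262 = -574646/2045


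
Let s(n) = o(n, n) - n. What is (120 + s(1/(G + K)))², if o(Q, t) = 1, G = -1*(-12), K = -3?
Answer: 1183744/81 ≈ 14614.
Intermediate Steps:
G = 12
s(n) = 1 - n
(120 + s(1/(G + K)))² = (120 + (1 - 1/(12 - 3)))² = (120 + (1 - 1/9))² = (120 + (1 - 1*⅑))² = (120 + (1 - ⅑))² = (120 + 8/9)² = (1088/9)² = 1183744/81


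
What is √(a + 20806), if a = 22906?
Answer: 8*√683 ≈ 209.07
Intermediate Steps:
√(a + 20806) = √(22906 + 20806) = √43712 = 8*√683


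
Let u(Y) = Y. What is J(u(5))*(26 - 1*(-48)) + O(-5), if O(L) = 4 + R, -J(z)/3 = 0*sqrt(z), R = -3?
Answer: 1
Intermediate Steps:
J(z) = 0 (J(z) = -0*sqrt(z) = -3*0 = 0)
O(L) = 1 (O(L) = 4 - 3 = 1)
J(u(5))*(26 - 1*(-48)) + O(-5) = 0*(26 - 1*(-48)) + 1 = 0*(26 + 48) + 1 = 0*74 + 1 = 0 + 1 = 1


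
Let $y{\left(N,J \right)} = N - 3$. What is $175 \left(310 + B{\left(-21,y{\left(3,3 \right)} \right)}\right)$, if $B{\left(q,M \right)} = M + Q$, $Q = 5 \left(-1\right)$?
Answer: $53375$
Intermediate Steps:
$y{\left(N,J \right)} = -3 + N$
$Q = -5$
$B{\left(q,M \right)} = -5 + M$ ($B{\left(q,M \right)} = M - 5 = -5 + M$)
$175 \left(310 + B{\left(-21,y{\left(3,3 \right)} \right)}\right) = 175 \left(310 + \left(-5 + \left(-3 + 3\right)\right)\right) = 175 \left(310 + \left(-5 + 0\right)\right) = 175 \left(310 - 5\right) = 175 \cdot 305 = 53375$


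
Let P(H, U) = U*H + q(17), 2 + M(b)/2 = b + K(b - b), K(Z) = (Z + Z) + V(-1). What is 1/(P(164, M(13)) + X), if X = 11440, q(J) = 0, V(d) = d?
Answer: 1/14720 ≈ 6.7935e-5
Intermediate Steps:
K(Z) = -1 + 2*Z (K(Z) = (Z + Z) - 1 = 2*Z - 1 = -1 + 2*Z)
M(b) = -6 + 2*b (M(b) = -4 + 2*(b + (-1 + 2*(b - b))) = -4 + 2*(b + (-1 + 2*0)) = -4 + 2*(b + (-1 + 0)) = -4 + 2*(b - 1) = -4 + 2*(-1 + b) = -4 + (-2 + 2*b) = -6 + 2*b)
P(H, U) = H*U (P(H, U) = U*H + 0 = H*U + 0 = H*U)
1/(P(164, M(13)) + X) = 1/(164*(-6 + 2*13) + 11440) = 1/(164*(-6 + 26) + 11440) = 1/(164*20 + 11440) = 1/(3280 + 11440) = 1/14720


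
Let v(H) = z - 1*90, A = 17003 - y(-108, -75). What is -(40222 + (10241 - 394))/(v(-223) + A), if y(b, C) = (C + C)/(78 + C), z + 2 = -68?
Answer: -50069/16893 ≈ -2.9639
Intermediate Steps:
z = -70 (z = -2 - 68 = -70)
y(b, C) = 2*C/(78 + C) (y(b, C) = (2*C)/(78 + C) = 2*C/(78 + C))
A = 17053 (A = 17003 - 2*(-75)/(78 - 75) = 17003 - 2*(-75)/3 = 17003 - 1*(-50) = 17003 + 50 = 17053)
v(H) = -160 (v(H) = -70 - 1*90 = -70 - 90 = -160)
-(40222 + (10241 - 394))/(v(-223) + A) = -(40222 + (10241 - 394))/(-160 + 17053) = -(40222 + 9847)/16893 = -50069/16893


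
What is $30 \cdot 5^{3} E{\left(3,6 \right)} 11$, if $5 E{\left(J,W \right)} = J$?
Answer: $24750$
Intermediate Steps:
$E{\left(J,W \right)} = \frac{J}{5}$
$30 \cdot 5^{3} E{\left(3,6 \right)} 11 = 30 \cdot 5^{3} \cdot \frac{1}{5} \cdot 3 \cdot 11 = 30 \cdot 125 \cdot \frac{3}{5} \cdot 11 = 30 \cdot 75 \cdot 11 = 30 \cdot 825 = 24750$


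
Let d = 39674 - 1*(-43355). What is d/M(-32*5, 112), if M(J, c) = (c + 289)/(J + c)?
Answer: -3985392/401 ≈ -9938.6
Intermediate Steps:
M(J, c) = (289 + c)/(J + c)
d = 83029 (d = 39674 + 43355 = 83029)
d/M(-32*5, 112) = 83029/(((289 + 112)/(-32*5 + 112))) = 83029/((401/(-160 + 112))) = 83029/((401/(-48))) = 83029/((-1/48*401)) = 83029/(-401/48) = 83029*(-48/401) = -3985392/401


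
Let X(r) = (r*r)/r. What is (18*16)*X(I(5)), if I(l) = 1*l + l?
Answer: 2880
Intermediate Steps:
I(l) = 2*l (I(l) = l + l = 2*l)
X(r) = r (X(r) = r**2/r = r)
(18*16)*X(I(5)) = (18*16)*(2*5) = 288*10 = 2880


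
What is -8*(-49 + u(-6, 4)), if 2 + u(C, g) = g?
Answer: 376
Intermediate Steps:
u(C, g) = -2 + g
-8*(-49 + u(-6, 4)) = -8*(-49 + (-2 + 4)) = -8*(-49 + 2) = -8*(-47) = 376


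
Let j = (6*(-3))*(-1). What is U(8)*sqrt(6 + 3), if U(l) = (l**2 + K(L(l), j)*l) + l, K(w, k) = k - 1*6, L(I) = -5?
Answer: 504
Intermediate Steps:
j = 18 (j = -18*(-1) = 18)
K(w, k) = -6 + k (K(w, k) = k - 6 = -6 + k)
U(l) = l**2 + 13*l (U(l) = (l**2 + (-6 + 18)*l) + l = (l**2 + 12*l) + l = l**2 + 13*l)
U(8)*sqrt(6 + 3) = (8*(13 + 8))*sqrt(6 + 3) = (8*21)*sqrt(9) = 168*3 = 504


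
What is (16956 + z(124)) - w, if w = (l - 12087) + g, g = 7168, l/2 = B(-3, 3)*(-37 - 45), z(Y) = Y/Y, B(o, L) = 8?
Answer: 23188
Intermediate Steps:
z(Y) = 1
l = -1312 (l = 2*(8*(-37 - 45)) = 2*(8*(-82)) = 2*(-656) = -1312)
w = -6231 (w = (-1312 - 12087) + 7168 = -13399 + 7168 = -6231)
(16956 + z(124)) - w = (16956 + 1) - 1*(-6231) = 16957 + 6231 = 23188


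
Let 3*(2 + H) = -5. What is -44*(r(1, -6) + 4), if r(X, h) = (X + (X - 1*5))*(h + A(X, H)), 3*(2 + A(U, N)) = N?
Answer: -4180/3 ≈ -1393.3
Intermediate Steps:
H = -11/3 (H = -2 + (1/3)*(-5) = -2 - 5/3 = -11/3 ≈ -3.6667)
A(U, N) = -2 + N/3
r(X, h) = (-5 + 2*X)*(-29/9 + h) (r(X, h) = (X + (X - 1*5))*(h + (-2 + (1/3)*(-11/3))) = (X + (X - 5))*(h + (-2 - 11/9)) = (X + (-5 + X))*(h - 29/9) = (-5 + 2*X)*(-29/9 + h))
-44*(r(1, -6) + 4) = -44*((145/9 - 5*(-6) - 58/9*1 + 2*1*(-6)) + 4) = -44*((145/9 + 30 - 58/9 - 12) + 4) = -44*(83/3 + 4) = -44*95/3 = -4180/3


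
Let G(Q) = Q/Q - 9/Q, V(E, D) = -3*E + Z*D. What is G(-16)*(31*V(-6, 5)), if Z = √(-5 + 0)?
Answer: 6975/8 + 3875*I*√5/16 ≈ 871.88 + 541.55*I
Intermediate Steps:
Z = I*√5 (Z = √(-5) = I*√5 ≈ 2.2361*I)
V(E, D) = -3*E + I*D*√5 (V(E, D) = -3*E + (I*√5)*D = -3*E + I*D*√5)
G(Q) = 1 - 9/Q
G(-16)*(31*V(-6, 5)) = ((-9 - 16)/(-16))*(31*(-3*(-6) + I*5*√5)) = (-1/16*(-25))*(31*(18 + 5*I*√5)) = 25*(558 + 155*I*√5)/16 = 6975/8 + 3875*I*√5/16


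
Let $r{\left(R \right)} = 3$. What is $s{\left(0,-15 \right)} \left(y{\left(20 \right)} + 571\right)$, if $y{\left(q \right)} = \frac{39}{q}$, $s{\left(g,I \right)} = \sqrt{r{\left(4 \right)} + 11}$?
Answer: $\frac{11459 \sqrt{14}}{20} \approx 2143.8$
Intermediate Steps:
$s{\left(g,I \right)} = \sqrt{14}$ ($s{\left(g,I \right)} = \sqrt{3 + 11} = \sqrt{14}$)
$s{\left(0,-15 \right)} \left(y{\left(20 \right)} + 571\right) = \sqrt{14} \left(\frac{39}{20} + 571\right) = \sqrt{14} \cdot \frac{11459}{20} = \frac{11459 \sqrt{14}}{20}$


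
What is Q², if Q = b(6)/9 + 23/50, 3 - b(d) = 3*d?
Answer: 32761/22500 ≈ 1.4560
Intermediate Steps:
b(d) = 3 - 3*d
Q = -181/150 (Q = (3 - 3*6)/9 + 23/50 = (3 - 18)*(⅑) + 23*(1/50) = -15*⅑ + 23/50 = -5/3 + 23/50 = -181/150 ≈ -1.2067)
Q² = (-181/150)² = 32761/22500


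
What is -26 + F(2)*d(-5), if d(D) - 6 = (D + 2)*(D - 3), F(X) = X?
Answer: 34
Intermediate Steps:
d(D) = 6 + (-3 + D)*(2 + D) (d(D) = 6 + (D + 2)*(D - 3) = 6 + (2 + D)*(-3 + D) = 6 + (-3 + D)*(2 + D))
-26 + F(2)*d(-5) = -26 + 2*(-5*(-1 - 5)) = -26 + 2*(-5*(-6)) = -26 + 2*30 = -26 + 60 = 34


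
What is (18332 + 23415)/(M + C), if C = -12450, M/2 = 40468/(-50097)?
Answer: -2091399459/623788586 ≈ -3.3527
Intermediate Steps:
M = -80936/50097 (M = 2*(40468/(-50097)) = 2*(40468*(-1/50097)) = 2*(-40468/50097) = -80936/50097 ≈ -1.6156)
(18332 + 23415)/(M + C) = (18332 + 23415)/(-80936/50097 - 12450) = 41747/(-623788586/50097) = 41747*(-50097/623788586) = -2091399459/623788586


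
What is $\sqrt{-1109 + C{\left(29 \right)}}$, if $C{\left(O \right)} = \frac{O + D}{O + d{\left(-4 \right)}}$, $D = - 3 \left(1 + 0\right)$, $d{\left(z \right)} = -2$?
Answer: $\frac{i \sqrt{89751}}{9} \approx 33.287 i$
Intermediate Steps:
$D = -3$ ($D = \left(-3\right) 1 = -3$)
$C{\left(O \right)} = \frac{-3 + O}{-2 + O}$ ($C{\left(O \right)} = \frac{O - 3}{O - 2} = \frac{-3 + O}{-2 + O}$)
$\sqrt{-1109 + C{\left(29 \right)}} = \sqrt{-1109 + \frac{-3 + 29}{-2 + 29}} = \sqrt{-1109 + \frac{1}{27} \cdot 26} = \sqrt{-1109 + \frac{26}{27}} = \sqrt{- \frac{29917}{27}} = \frac{i \sqrt{89751}}{9}$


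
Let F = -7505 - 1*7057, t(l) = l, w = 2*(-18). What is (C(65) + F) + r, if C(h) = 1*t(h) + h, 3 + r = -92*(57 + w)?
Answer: -16367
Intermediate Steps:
w = -36
r = -1935 (r = -3 - 92*(57 - 36) = -3 - 92*21 = -3 - 1932 = -1935)
F = -14562 (F = -7505 - 7057 = -14562)
C(h) = 2*h (C(h) = 1*h + h = h + h = 2*h)
(C(65) + F) + r = (2*65 - 14562) - 1935 = (130 - 14562) - 1935 = -14432 - 1935 = -16367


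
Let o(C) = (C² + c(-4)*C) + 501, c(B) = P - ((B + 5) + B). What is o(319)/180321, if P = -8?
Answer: 100667/180321 ≈ 0.55827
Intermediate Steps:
c(B) = -13 - 2*B (c(B) = -8 - ((B + 5) + B) = -8 - ((5 + B) + B) = -8 - (5 + 2*B) = -8 + (-5 - 2*B) = -13 - 2*B)
o(C) = 501 + C² - 5*C (o(C) = (C² + (-13 - 2*(-4))*C) + 501 = (C² + (-13 + 8)*C) + 501 = (C² - 5*C) + 501 = 501 + C² - 5*C)
o(319)/180321 = (501 + 319² - 5*319)/180321 = (501 + 101761 - 1595)*(1/180321) = 100667*(1/180321) = 100667/180321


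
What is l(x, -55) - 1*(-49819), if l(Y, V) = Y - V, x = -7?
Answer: 49867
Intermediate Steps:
l(x, -55) - 1*(-49819) = (-7 - 1*(-55)) - 1*(-49819) = (-7 + 55) + 49819 = 48 + 49819 = 49867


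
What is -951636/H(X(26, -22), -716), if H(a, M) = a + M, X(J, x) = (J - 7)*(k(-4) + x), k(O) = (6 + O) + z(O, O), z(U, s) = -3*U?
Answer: 33987/31 ≈ 1096.4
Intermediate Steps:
k(O) = 6 - 2*O (k(O) = (6 + O) - 3*O = 6 - 2*O)
X(J, x) = (-7 + J)*(14 + x) (X(J, x) = (J - 7)*((6 - 2*(-4)) + x) = (-7 + J)*((6 + 8) + x) = (-7 + J)*(14 + x))
H(a, M) = M + a
-951636/H(X(26, -22), -716) = -951636/(-716 + (-98 - 7*(-22) + 14*26 + 26*(-22))) = -951636/(-716 + (-98 + 154 + 364 - 572)) = -951636/(-716 - 152) = -951636/(-868) = -951636*(-1/868) = 33987/31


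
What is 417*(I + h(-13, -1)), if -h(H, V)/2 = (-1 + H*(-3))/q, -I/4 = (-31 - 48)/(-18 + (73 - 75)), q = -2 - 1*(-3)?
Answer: -191403/5 ≈ -38281.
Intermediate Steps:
q = 1 (q = -2 + 3 = 1)
I = -79/5 (I = -4*(-31 - 48)/(-18 + (73 - 75)) = -(-316)/(-18 - 2) = -(-316)/(-20) = -(-316)*(-1)/20 = -4*79/20 = -79/5 ≈ -15.800)
h(H, V) = 2 + 6*H (h(H, V) = -2*(-1 + H*(-3))/1 = -2*(-1 - 3*H) = 2 + 6*H)
417*(I + h(-13, -1)) = 417*(-79/5 + (2 + 6*(-13))) = 417*(-79/5 + (2 - 78)) = 417*(-79/5 - 76) = 417*(-459/5) = -191403/5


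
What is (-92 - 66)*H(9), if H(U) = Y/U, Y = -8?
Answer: 1264/9 ≈ 140.44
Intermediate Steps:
H(U) = -8/U
(-92 - 66)*H(9) = (-92 - 66)*(-8/9) = -(-1264)/9 = -158*(-8/9) = 1264/9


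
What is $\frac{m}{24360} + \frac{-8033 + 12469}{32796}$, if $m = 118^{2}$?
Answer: $\frac{11764843}{16643970} \approx 0.70685$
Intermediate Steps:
$m = 13924$
$\frac{m}{24360} + \frac{-8033 + 12469}{32796} = \frac{13924}{24360} + \frac{-8033 + 12469}{32796} = 13924 \cdot \frac{1}{24360} + 4436 \cdot \frac{1}{32796} = \frac{3481}{6090} + \frac{1109}{8199} = \frac{11764843}{16643970}$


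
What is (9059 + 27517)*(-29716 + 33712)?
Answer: 146157696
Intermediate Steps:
(9059 + 27517)*(-29716 + 33712) = 36576*3996 = 146157696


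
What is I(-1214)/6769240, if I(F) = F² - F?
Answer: 147501/676924 ≈ 0.21790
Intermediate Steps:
I(-1214)/6769240 = -1214*(-1 - 1214)/6769240 = -1214*(-1215)*(1/6769240) = 1475010*(1/6769240) = 147501/676924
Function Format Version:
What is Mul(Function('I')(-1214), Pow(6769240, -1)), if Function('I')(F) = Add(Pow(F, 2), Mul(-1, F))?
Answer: Rational(147501, 676924) ≈ 0.21790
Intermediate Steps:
Mul(Function('I')(-1214), Pow(6769240, -1)) = Mul(Mul(-1214, Add(-1, -1214)), Pow(6769240, -1)) = Mul(Mul(-1214, -1215), Rational(1, 6769240)) = Mul(1475010, Rational(1, 6769240)) = Rational(147501, 676924)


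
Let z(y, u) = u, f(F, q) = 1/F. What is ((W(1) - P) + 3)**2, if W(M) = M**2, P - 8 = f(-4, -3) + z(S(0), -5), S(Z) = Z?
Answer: 25/16 ≈ 1.5625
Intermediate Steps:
P = 11/4 (P = 8 + (1/(-4) - 5) = 8 + (-1/4 - 5) = 8 - 21/4 = 11/4 ≈ 2.7500)
((W(1) - P) + 3)**2 = ((1**2 - 1*11/4) + 3)**2 = ((1 - 11/4) + 3)**2 = (-7/4 + 3)**2 = (5/4)**2 = 25/16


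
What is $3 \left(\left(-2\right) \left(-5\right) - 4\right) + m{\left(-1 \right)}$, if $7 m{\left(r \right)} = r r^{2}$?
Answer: $\frac{125}{7} \approx 17.857$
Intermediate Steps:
$m{\left(r \right)} = \frac{r^{3}}{7}$ ($m{\left(r \right)} = \frac{r r^{2}}{7} = \frac{r^{3}}{7}$)
$3 \left(\left(-2\right) \left(-5\right) - 4\right) + m{\left(-1 \right)} = 3 \left(\left(-2\right) \left(-5\right) - 4\right) + \frac{\left(-1\right)^{3}}{7} = 3 \left(10 - 4\right) + \frac{1}{7} \left(-1\right) = 3 \cdot 6 - \frac{1}{7} = 18 - \frac{1}{7} = \frac{125}{7}$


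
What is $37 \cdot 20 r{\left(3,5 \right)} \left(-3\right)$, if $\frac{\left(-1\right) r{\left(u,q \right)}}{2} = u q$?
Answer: $66600$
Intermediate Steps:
$r{\left(u,q \right)} = - 2 q u$ ($r{\left(u,q \right)} = - 2 u q = - 2 q u$)
$37 \cdot 20 r{\left(3,5 \right)} \left(-3\right) = 37 \cdot 20 \left(-2\right) 5 \cdot 3 \left(-3\right) = 740 \left(\left(-30\right) \left(-3\right)\right) = 740 \cdot 90 = 66600$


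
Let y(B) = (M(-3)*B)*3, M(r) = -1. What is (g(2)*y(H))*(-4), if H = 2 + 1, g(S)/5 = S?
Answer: 360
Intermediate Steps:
g(S) = 5*S
H = 3
y(B) = -3*B (y(B) = -B*3 = -3*B)
(g(2)*y(H))*(-4) = ((5*2)*(-3*3))*(-4) = (10*(-9))*(-4) = -90*(-4) = 360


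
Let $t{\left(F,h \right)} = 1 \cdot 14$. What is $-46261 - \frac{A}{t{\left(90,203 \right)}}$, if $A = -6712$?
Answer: $- \frac{320471}{7} \approx -45782.0$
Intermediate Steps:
$t{\left(F,h \right)} = 14$
$-46261 - \frac{A}{t{\left(90,203 \right)}} = -46261 - - \frac{6712}{14} = -46261 - \left(-6712\right) \frac{1}{14} = -46261 - - \frac{3356}{7} = -46261 + \frac{3356}{7} = - \frac{320471}{7}$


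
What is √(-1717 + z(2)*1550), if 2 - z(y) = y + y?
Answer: I*√4817 ≈ 69.405*I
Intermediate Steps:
z(y) = 2 - 2*y (z(y) = 2 - (y + y) = 2 - 2*y)
√(-1717 + z(2)*1550) = √(-1717 + (2 - 2*2)*1550) = √(-1717 + (2 - 4)*1550) = √(-1717 - 2*1550) = √(-1717 - 3100) = √(-4817) = I*√4817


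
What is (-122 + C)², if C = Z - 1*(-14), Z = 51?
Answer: 3249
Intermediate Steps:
C = 65 (C = 51 - 1*(-14) = 51 + 14 = 65)
(-122 + C)² = (-122 + 65)² = (-57)² = 3249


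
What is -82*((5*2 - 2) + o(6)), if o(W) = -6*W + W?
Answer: 1804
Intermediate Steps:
o(W) = -5*W
-82*((5*2 - 2) + o(6)) = -82*((5*2 - 2) - 5*6) = -82*((10 - 2) - 30) = -82*(8 - 30) = -82*(-22) = 1804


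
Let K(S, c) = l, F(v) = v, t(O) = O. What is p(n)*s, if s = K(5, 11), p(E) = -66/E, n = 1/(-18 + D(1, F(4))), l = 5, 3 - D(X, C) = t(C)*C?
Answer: 10230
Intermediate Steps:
D(X, C) = 3 - C² (D(X, C) = 3 - C*C = 3 - C²)
K(S, c) = 5
n = -1/31 (n = 1/(-18 + (3 - 1*4²)) = 1/(-18 + (3 - 1*16)) = 1/(-18 + (3 - 16)) = 1/(-18 - 13) = 1/(-31) = -1/31 ≈ -0.032258)
s = 5
p(n)*s = -66/(-1/31)*5 = -66*(-31)*5 = 2046*5 = 10230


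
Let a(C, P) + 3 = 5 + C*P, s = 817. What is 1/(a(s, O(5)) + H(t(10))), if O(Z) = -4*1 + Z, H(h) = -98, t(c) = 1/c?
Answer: 1/721 ≈ 0.0013870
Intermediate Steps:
O(Z) = -4 + Z
a(C, P) = 2 + C*P (a(C, P) = -3 + (5 + C*P) = 2 + C*P)
1/(a(s, O(5)) + H(t(10))) = 1/((2 + 817*(-4 + 5)) - 98) = 1/((2 + 817*1) - 98) = 1/((2 + 817) - 98) = 1/(819 - 98) = 1/721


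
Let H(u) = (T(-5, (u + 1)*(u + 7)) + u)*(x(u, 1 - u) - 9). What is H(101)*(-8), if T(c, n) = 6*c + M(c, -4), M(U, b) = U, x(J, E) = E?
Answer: 57552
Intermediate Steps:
T(c, n) = 7*c (T(c, n) = 6*c + c = 7*c)
H(u) = (-35 + u)*(-8 - u) (H(u) = (7*(-5) + u)*((1 - u) - 9) = (-35 + u)*(-8 - u))
H(101)*(-8) = (280 - 1*101² + 27*101)*(-8) = (280 - 1*10201 + 2727)*(-8) = (280 - 10201 + 2727)*(-8) = -7194*(-8) = 57552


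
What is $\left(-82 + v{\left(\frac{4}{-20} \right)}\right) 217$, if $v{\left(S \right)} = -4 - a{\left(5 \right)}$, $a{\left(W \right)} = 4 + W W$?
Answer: $-24955$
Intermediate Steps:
$a{\left(W \right)} = 4 + W^{2}$
$v{\left(S \right)} = -33$ ($v{\left(S \right)} = -4 - \left(4 + 5^{2}\right) = -4 - \left(4 + 25\right) = -4 - 29 = -33$)
$\left(-82 + v{\left(\frac{4}{-20} \right)}\right) 217 = \left(-82 - 33\right) 217 = \left(-115\right) 217 = -24955$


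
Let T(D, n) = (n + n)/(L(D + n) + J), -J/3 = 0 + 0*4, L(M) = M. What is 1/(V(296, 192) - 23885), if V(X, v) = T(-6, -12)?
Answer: -3/71651 ≈ -4.1870e-5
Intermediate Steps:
J = 0 (J = -3*(0 + 0*4) = -3*(0 + 0) = -3*0 = 0)
T(D, n) = 2*n/(D + n) (T(D, n) = (n + n)/((D + n) + 0) = (2*n)/(D + n) = 2*n/(D + n))
V(X, v) = 4/3 (V(X, v) = 2*(-12)/(-6 - 12) = 2*(-12)/(-18) = 2*(-12)*(-1/18) = 4/3)
1/(V(296, 192) - 23885) = 1/(4/3 - 23885) = 1/(-71651/3) = -3/71651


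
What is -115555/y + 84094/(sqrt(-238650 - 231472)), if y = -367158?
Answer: 10505/33378 - 42047*I*sqrt(470122)/235061 ≈ 0.31473 - 122.65*I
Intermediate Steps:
-115555/y + 84094/(sqrt(-238650 - 231472)) = -115555/(-367158) + 84094/(sqrt(-238650 - 231472)) = -115555*(-1/367158) + 84094/(sqrt(-470122)) = 10505/33378 + 84094/((I*sqrt(470122))) = 10505/33378 + 84094*(-I*sqrt(470122)/470122) = 10505/33378 - 42047*I*sqrt(470122)/235061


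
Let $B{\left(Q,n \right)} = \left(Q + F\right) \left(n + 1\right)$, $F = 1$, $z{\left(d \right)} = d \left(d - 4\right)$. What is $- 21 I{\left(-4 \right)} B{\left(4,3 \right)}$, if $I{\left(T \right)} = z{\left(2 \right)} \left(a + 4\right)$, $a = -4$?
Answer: $0$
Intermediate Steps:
$z{\left(d \right)} = d \left(-4 + d\right)$
$I{\left(T \right)} = 0$ ($I{\left(T \right)} = 2 \left(-4 + 2\right) \left(-4 + 4\right) = 2 \left(-2\right) 0 = \left(-4\right) 0 = 0$)
$B{\left(Q,n \right)} = \left(1 + Q\right) \left(1 + n\right)$ ($B{\left(Q,n \right)} = \left(Q + 1\right) \left(n + 1\right) = \left(1 + Q\right) \left(1 + n\right)$)
$- 21 I{\left(-4 \right)} B{\left(4,3 \right)} = \left(-21\right) 0 \left(1 + 4 + 3 + 4 \cdot 3\right) = 0 \left(1 + 4 + 3 + 12\right) = 0 \cdot 20 = 0$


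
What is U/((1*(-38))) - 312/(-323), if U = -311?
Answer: 5911/646 ≈ 9.1501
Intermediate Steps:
U/((1*(-38))) - 312/(-323) = -311/(1*(-38)) - 312/(-323) = -311/(-38) - 312*(-1/323) = -311*(-1/38) + 312/323 = 311/38 + 312/323 = 5911/646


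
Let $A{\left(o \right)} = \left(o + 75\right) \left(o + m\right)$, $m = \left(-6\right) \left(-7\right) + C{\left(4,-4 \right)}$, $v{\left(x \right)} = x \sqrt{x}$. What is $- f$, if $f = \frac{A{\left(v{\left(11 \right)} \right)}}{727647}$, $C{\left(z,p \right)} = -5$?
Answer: $- \frac{4106}{727647} - \frac{1232 \sqrt{11}}{727647} \approx -0.011258$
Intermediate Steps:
$v{\left(x \right)} = x^{\frac{3}{2}}$
$m = 37$ ($m = \left(-6\right) \left(-7\right) - 5 = 42 - 5 = 37$)
$A{\left(o \right)} = \left(37 + o\right) \left(75 + o\right)$ ($A{\left(o \right)} = \left(o + 75\right) \left(o + 37\right) = \left(75 + o\right) \left(37 + o\right) = \left(37 + o\right) \left(75 + o\right)$)
$f = \frac{4106}{727647} + \frac{1232 \sqrt{11}}{727647}$ ($f = \frac{2775 + \left(11^{\frac{3}{2}}\right)^{2} + 112 \cdot 11^{\frac{3}{2}}}{727647} = \left(2775 + \left(11 \sqrt{11}\right)^{2} + 112 \cdot 11 \sqrt{11}\right) \frac{1}{727647} = \left(2775 + 1331 + 1232 \sqrt{11}\right) \frac{1}{727647} = \left(4106 + 1232 \sqrt{11}\right) \frac{1}{727647} = \frac{4106}{727647} + \frac{1232 \sqrt{11}}{727647} \approx 0.011258$)
$- f = - (\frac{4106}{727647} + \frac{1232 \sqrt{11}}{727647}) = - \frac{4106}{727647} - \frac{1232 \sqrt{11}}{727647}$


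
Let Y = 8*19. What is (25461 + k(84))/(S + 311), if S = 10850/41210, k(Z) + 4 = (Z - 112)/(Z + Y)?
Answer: 57310747/700743 ≈ 81.786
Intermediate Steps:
Y = 152
k(Z) = -4 + (-112 + Z)/(152 + Z) (k(Z) = -4 + (Z - 112)/(Z + 152) = -4 + (-112 + Z)/(152 + Z))
S = 1085/4121 (S = 10850*(1/41210) = 1085/4121 ≈ 0.26329)
(25461 + k(84))/(S + 311) = (25461 + 3*(-240 - 1*84)/(152 + 84))/(1085/4121 + 311) = (25461 + 3*(-240 - 84)/236)/(1282716/4121) = (25461 + 3*(1/236)*(-324))*(4121/1282716) = (25461 - 243/59)*(4121/1282716) = (1501956/59)*(4121/1282716) = 57310747/700743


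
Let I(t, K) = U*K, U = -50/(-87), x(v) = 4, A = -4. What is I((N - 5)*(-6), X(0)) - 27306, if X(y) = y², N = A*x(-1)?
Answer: -27306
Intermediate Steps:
N = -16 (N = -4*4 = -16)
U = 50/87 (U = -50*(-1/87) = 50/87 ≈ 0.57471)
I(t, K) = 50*K/87
I((N - 5)*(-6), X(0)) - 27306 = (50/87)*0² - 27306 = (50/87)*0 - 27306 = 0 - 27306 = -27306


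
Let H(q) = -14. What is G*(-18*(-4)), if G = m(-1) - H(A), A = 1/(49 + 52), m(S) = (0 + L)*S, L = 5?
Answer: 648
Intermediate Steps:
m(S) = 5*S (m(S) = (0 + 5)*S = 5*S)
A = 1/101 ≈ 0.0099010
G = 9 (G = 5*(-1) - 1*(-14) = -5 + 14 = 9)
G*(-18*(-4)) = 9*(-18*(-4)) = 9*72 = 648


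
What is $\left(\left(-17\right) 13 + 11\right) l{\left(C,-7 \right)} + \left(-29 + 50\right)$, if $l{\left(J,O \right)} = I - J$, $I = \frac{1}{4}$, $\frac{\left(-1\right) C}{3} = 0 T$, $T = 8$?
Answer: $- \frac{63}{2} \approx -31.5$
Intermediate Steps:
$C = 0$ ($C = - 3 \cdot 0 \cdot 8 = \left(-3\right) 0 = 0$)
$I = \frac{1}{4} \approx 0.25$
$l{\left(J,O \right)} = \frac{1}{4} - J$
$\left(\left(-17\right) 13 + 11\right) l{\left(C,-7 \right)} + \left(-29 + 50\right) = \left(\left(-17\right) 13 + 11\right) \left(\frac{1}{4} - 0\right) + \left(-29 + 50\right) = \left(-221 + 11\right) \left(\frac{1}{4} + 0\right) + 21 = \left(-210\right) \frac{1}{4} + 21 = - \frac{105}{2} + 21 = - \frac{63}{2}$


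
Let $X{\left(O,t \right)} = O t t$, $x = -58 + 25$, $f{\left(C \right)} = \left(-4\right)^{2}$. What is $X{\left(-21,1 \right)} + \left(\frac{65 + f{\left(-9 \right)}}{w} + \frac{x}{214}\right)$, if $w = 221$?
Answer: $- \frac{983133}{47294} \approx -20.788$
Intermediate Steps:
$f{\left(C \right)} = 16$
$x = -33$
$X{\left(O,t \right)} = O t^{2}$
$X{\left(-21,1 \right)} + \left(\frac{65 + f{\left(-9 \right)}}{w} + \frac{x}{214}\right) = - 21 \cdot 1^{2} - \left(\frac{33}{214} - \frac{65 + 16}{221}\right) = \left(-21\right) 1 + \left(81 \cdot \frac{1}{221} - \frac{33}{214}\right) = -21 + \left(\frac{81}{221} - \frac{33}{214}\right) = -21 + \frac{10041}{47294} = - \frac{983133}{47294}$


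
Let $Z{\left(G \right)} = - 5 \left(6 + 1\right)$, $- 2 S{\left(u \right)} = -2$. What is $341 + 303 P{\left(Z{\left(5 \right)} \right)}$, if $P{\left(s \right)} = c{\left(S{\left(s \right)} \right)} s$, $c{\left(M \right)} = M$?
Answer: $-10264$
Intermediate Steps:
$S{\left(u \right)} = 1$ ($S{\left(u \right)} = \left(- \frac{1}{2}\right) \left(-2\right) = 1$)
$Z{\left(G \right)} = -35$ ($Z{\left(G \right)} = \left(-5\right) 7 = -35$)
$P{\left(s \right)} = s$ ($P{\left(s \right)} = 1 s = s$)
$341 + 303 P{\left(Z{\left(5 \right)} \right)} = 341 + 303 \left(-35\right) = 341 - 10605 = -10264$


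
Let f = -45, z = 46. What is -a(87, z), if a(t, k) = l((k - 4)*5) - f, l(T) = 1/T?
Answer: -9451/210 ≈ -45.005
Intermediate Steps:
a(t, k) = 45 + 1/(-20 + 5*k) (a(t, k) = 1/((k - 4)*5) - 1*(-45) = 1/((-4 + k)*5) + 45 = 1/(-20 + 5*k) + 45 = 45 + 1/(-20 + 5*k))
-a(87, z) = -(-899 + 225*46)/(5*(-4 + 46)) = -(-899 + 10350)/(5*42) = -9451/(5*42) = -1*9451/210 = -9451/210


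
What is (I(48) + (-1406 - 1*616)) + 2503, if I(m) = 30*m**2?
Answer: 69601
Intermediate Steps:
(I(48) + (-1406 - 1*616)) + 2503 = (30*48**2 + (-1406 - 1*616)) + 2503 = (30*2304 + (-1406 - 616)) + 2503 = (69120 - 2022) + 2503 = 67098 + 2503 = 69601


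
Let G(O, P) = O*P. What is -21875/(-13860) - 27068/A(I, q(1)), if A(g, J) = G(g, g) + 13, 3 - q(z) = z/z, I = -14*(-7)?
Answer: -4708303/3808332 ≈ -1.2363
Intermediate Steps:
I = 98
q(z) = 2 (q(z) = 3 - z/z = 3 - 1*1 = 3 - 1 = 2)
A(g, J) = 13 + g² (A(g, J) = g*g + 13 = g² + 13 = 13 + g²)
-21875/(-13860) - 27068/A(I, q(1)) = -21875/(-13860) - 27068/(13 + 98²) = -21875*(-1/13860) - 27068/(13 + 9604) = 625/396 - 27068/9617 = -4708303/3808332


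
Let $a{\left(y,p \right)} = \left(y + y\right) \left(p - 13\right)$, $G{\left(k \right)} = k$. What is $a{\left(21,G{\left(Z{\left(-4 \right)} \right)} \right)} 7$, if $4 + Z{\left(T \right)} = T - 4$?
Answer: $-7350$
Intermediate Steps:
$Z{\left(T \right)} = -8 + T$ ($Z{\left(T \right)} = -4 + \left(T - 4\right) = -4 + \left(-4 + T\right) = -8 + T$)
$a{\left(y,p \right)} = 2 y \left(-13 + p\right)$
$a{\left(21,G{\left(Z{\left(-4 \right)} \right)} \right)} 7 = 2 \cdot 21 \left(-13 - 12\right) 7 = 2 \cdot 21 \left(-25\right) 7 = \left(-1050\right) 7 = -7350$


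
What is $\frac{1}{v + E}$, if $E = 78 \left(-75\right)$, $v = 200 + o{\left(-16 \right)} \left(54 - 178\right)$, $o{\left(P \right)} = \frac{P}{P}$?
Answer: $- \frac{1}{5774} \approx -0.00017319$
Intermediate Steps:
$o{\left(P \right)} = 1$
$v = 76$ ($v = 200 + 1 \left(54 - 178\right) = 200 + 1 \left(-124\right) = 200 - 124 = 76$)
$E = -5850$
$\frac{1}{v + E} = \frac{1}{76 - 5850} = \frac{1}{-5774} = - \frac{1}{5774}$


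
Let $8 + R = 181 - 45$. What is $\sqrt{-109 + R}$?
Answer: $\sqrt{19} \approx 4.3589$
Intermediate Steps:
$R = 128$ ($R = -8 + \left(181 - 45\right) = -8 + 136 = 128$)
$\sqrt{-109 + R} = \sqrt{-109 + 128} = \sqrt{19}$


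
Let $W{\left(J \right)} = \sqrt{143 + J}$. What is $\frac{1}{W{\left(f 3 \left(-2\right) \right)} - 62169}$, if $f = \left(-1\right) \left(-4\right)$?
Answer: $- \frac{3657}{227352026} - \frac{\sqrt{119}}{3864984442} \approx -1.6088 \cdot 10^{-5}$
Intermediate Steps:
$f = 4$
$\frac{1}{W{\left(f 3 \left(-2\right) \right)} - 62169} = \frac{1}{\sqrt{143 + 4 \cdot 3 \left(-2\right)} - 62169} = \frac{1}{\sqrt{143 + 12 \left(-2\right)} - 62169} = \frac{1}{\sqrt{143 - 24} - 62169} = \frac{1}{\sqrt{119} - 62169} = \frac{1}{-62169 + \sqrt{119}}$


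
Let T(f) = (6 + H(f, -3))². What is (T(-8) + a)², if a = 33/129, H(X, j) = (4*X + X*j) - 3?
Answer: 1179396/1849 ≈ 637.86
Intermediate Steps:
H(X, j) = -3 + 4*X + X*j
T(f) = (3 + f)² (T(f) = (6 + (-3 + 4*f + f*(-3)))² = (6 + (-3 + 4*f - 3*f))² = (6 + (-3 + f))² = (3 + f)²)
a = 11/43 (a = 33*(1/129) = 11/43 ≈ 0.25581)
(T(-8) + a)² = ((3 - 8)² + 11/43)² = ((-5)² + 11/43)² = (25 + 11/43)² = (1086/43)² = 1179396/1849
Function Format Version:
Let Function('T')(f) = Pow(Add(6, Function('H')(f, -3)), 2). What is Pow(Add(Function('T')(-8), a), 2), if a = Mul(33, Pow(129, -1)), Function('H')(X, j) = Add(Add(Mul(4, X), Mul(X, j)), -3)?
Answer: Rational(1179396, 1849) ≈ 637.86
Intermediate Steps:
Function('H')(X, j) = Add(-3, Mul(4, X), Mul(X, j))
Function('T')(f) = Pow(Add(3, f), 2) (Function('T')(f) = Pow(Add(6, Add(-3, Mul(4, f), Mul(f, -3))), 2) = Pow(Add(6, Add(-3, Mul(4, f), Mul(-3, f))), 2) = Pow(Add(6, Add(-3, f)), 2) = Pow(Add(3, f), 2))
a = Rational(11, 43) (a = Mul(33, Rational(1, 129)) = Rational(11, 43) ≈ 0.25581)
Pow(Add(Function('T')(-8), a), 2) = Pow(Add(Pow(Add(3, -8), 2), Rational(11, 43)), 2) = Pow(Add(Pow(-5, 2), Rational(11, 43)), 2) = Pow(Add(25, Rational(11, 43)), 2) = Pow(Rational(1086, 43), 2) = Rational(1179396, 1849)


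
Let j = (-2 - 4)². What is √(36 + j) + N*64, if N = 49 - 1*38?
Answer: 704 + 6*√2 ≈ 712.49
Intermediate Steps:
j = 36 (j = (-6)² = 36)
N = 11 (N = 49 - 38 = 11)
√(36 + j) + N*64 = √(36 + 36) + 11*64 = √72 + 704 = 6*√2 + 704 = 704 + 6*√2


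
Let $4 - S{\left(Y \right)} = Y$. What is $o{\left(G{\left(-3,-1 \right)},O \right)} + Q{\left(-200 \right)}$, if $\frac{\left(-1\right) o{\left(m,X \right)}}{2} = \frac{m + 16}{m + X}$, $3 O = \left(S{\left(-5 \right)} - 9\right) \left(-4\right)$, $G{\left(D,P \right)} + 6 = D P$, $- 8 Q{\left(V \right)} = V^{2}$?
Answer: $- \frac{14974}{3} \approx -4991.3$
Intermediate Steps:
$S{\left(Y \right)} = 4 - Y$
$Q{\left(V \right)} = - \frac{V^{2}}{8}$
$G{\left(D,P \right)} = -6 + D P$
$O = 0$ ($O = \frac{\left(\left(4 - -5\right) - 9\right) \left(-4\right)}{3} = \frac{\left(\left(4 + 5\right) - 9\right) \left(-4\right)}{3} = \frac{\left(9 - 9\right) \left(-4\right)}{3} = \frac{0 \left(-4\right)}{3} = \frac{1}{3} \cdot 0 = 0$)
$o{\left(m,X \right)} = - \frac{2 \left(16 + m\right)}{X + m}$ ($o{\left(m,X \right)} = - 2 \frac{m + 16}{m + X} = - 2 \frac{16 + m}{X + m} = - \frac{2 \left(16 + m\right)}{X + m}$)
$o{\left(G{\left(-3,-1 \right)},O \right)} + Q{\left(-200 \right)} = \frac{2 \left(-16 - \left(-6 - -3\right)\right)}{0 - 3} - \frac{\left(-200\right)^{2}}{8} = \frac{2 \left(-16 - \left(-6 + 3\right)\right)}{0 + \left(-6 + 3\right)} - 5000 = \frac{2 \left(-16 - -3\right)}{0 - 3} - 5000 = \frac{2 \left(-16 + 3\right)}{-3} - 5000 = 2 \left(- \frac{1}{3}\right) \left(-13\right) - 5000 = \frac{26}{3} - 5000 = - \frac{14974}{3}$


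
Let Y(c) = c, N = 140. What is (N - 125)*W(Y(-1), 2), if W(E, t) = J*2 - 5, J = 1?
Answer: -45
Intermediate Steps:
W(E, t) = -3 (W(E, t) = 1*2 - 5 = 2 - 5 = -3)
(N - 125)*W(Y(-1), 2) = (140 - 125)*(-3) = 15*(-3) = -45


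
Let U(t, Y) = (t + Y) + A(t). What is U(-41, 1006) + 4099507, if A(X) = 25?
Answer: 4100497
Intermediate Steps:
U(t, Y) = 25 + Y + t (U(t, Y) = (t + Y) + 25 = (Y + t) + 25 = 25 + Y + t)
U(-41, 1006) + 4099507 = (25 + 1006 - 41) + 4099507 = 990 + 4099507 = 4100497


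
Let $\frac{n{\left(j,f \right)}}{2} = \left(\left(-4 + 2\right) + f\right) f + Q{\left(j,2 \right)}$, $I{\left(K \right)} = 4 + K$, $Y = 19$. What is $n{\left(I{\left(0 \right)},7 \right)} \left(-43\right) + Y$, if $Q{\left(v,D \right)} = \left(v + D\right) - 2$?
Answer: $-3335$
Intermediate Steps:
$Q{\left(v,D \right)} = -2 + D + v$ ($Q{\left(v,D \right)} = \left(D + v\right) - 2 = -2 + D + v$)
$n{\left(j,f \right)} = 2 j + 2 f \left(-2 + f\right)$ ($n{\left(j,f \right)} = 2 \left(\left(\left(-4 + 2\right) + f\right) f + \left(-2 + 2 + j\right)\right) = 2 \left(\left(-2 + f\right) f + j\right) = 2 \left(f \left(-2 + f\right) + j\right) = 2 \left(j + f \left(-2 + f\right)\right) = 2 j + 2 f \left(-2 + f\right)$)
$n{\left(I{\left(0 \right)},7 \right)} \left(-43\right) + Y = \left(\left(-4\right) 7 + 2 \left(4 + 0\right) + 2 \cdot 7^{2}\right) \left(-43\right) + 19 = \left(-28 + 2 \cdot 4 + 2 \cdot 49\right) \left(-43\right) + 19 = \left(-28 + 8 + 98\right) \left(-43\right) + 19 = 78 \left(-43\right) + 19 = -3354 + 19 = -3335$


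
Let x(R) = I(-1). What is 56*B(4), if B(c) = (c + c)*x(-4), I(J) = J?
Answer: -448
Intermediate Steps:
x(R) = -1
B(c) = -2*c (B(c) = (c + c)*(-1) = (2*c)*(-1) = -2*c)
56*B(4) = 56*(-2*4) = 56*(-8) = -448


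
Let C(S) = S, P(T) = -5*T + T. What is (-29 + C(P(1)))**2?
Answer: 1089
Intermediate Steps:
P(T) = -4*T
(-29 + C(P(1)))**2 = (-29 - 4*1)**2 = (-29 - 4)**2 = (-33)**2 = 1089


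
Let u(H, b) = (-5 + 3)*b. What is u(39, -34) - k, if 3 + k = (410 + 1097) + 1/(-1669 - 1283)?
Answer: -4239071/2952 ≈ -1436.0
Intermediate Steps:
u(H, b) = -2*b
k = 4439807/2952 (k = -3 + ((410 + 1097) + 1/(-1669 - 1283)) = -3 + (1507 + 1/(-2952)) = -3 + (1507 - 1/2952) = -3 + 4448663/2952 = 4439807/2952 ≈ 1504.0)
u(39, -34) - k = -2*(-34) - 1*4439807/2952 = 68 - 4439807/2952 = -4239071/2952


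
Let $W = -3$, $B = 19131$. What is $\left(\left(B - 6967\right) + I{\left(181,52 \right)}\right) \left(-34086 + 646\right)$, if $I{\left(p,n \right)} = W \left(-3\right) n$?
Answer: $-422414080$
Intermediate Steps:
$I{\left(p,n \right)} = 9 n$ ($I{\left(p,n \right)} = \left(-3\right) \left(-3\right) n = 9 n$)
$\left(\left(B - 6967\right) + I{\left(181,52 \right)}\right) \left(-34086 + 646\right) = \left(\left(19131 - 6967\right) + 9 \cdot 52\right) \left(-34086 + 646\right) = \left(12164 + 468\right) \left(-33440\right) = 12632 \left(-33440\right) = -422414080$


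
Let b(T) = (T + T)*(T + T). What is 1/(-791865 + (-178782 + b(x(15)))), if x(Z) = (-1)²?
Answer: -1/970643 ≈ -1.0302e-6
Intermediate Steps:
x(Z) = 1
b(T) = 4*T² (b(T) = (2*T)*(2*T) = 4*T²)
1/(-791865 + (-178782 + b(x(15)))) = 1/(-791865 + (-178782 + 4*1²)) = 1/(-791865 + (-178782 + 4*1)) = 1/(-791865 + (-178782 + 4)) = 1/(-791865 - 178778) = 1/(-970643) = -1/970643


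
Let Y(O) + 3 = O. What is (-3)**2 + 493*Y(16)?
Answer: 6418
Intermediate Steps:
Y(O) = -3 + O
(-3)**2 + 493*Y(16) = (-3)**2 + 493*(-3 + 16) = 9 + 493*13 = 9 + 6409 = 6418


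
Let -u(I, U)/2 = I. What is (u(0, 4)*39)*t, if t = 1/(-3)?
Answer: 0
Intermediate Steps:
u(I, U) = -2*I
t = -⅓ ≈ -0.33333
(u(0, 4)*39)*t = (-2*0*39)*(-⅓) = (0*39)*(-⅓) = 0*(-⅓) = 0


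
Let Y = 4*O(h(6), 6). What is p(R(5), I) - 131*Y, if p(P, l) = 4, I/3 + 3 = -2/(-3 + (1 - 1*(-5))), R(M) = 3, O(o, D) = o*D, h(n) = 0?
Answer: 4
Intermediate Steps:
O(o, D) = D*o
Y = 0 (Y = 4*(6*0) = 4*0 = 0)
I = -11 (I = -9 + 3*(-2/(-3 + (1 - 1*(-5)))) = -9 + 3*(-2/(-3 + (1 + 5))) = -9 + 3*(-2/(-3 + 6)) = -9 + 3*(-2/3) = -9 + 3*((⅓)*(-2)) = -9 + 3*(-⅔) = -9 - 2 = -11)
p(R(5), I) - 131*Y = 4 - 131*0 = 4 + 0 = 4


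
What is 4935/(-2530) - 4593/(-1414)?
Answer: 232110/178871 ≈ 1.2976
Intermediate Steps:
4935/(-2530) - 4593/(-1414) = 4935*(-1/2530) - 4593*(-1/1414) = -987/506 + 4593/1414 = 232110/178871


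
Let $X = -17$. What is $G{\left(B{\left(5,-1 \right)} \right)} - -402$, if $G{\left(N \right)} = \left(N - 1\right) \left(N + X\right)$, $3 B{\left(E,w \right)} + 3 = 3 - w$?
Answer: $\frac{3718}{9} \approx 413.11$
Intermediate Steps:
$B{\left(E,w \right)} = - \frac{w}{3}$ ($B{\left(E,w \right)} = -1 + \frac{3 - w}{3} = -1 - \left(-1 + \frac{w}{3}\right) = - \frac{w}{3}$)
$G{\left(N \right)} = \left(-1 + N\right) \left(-17 + N\right)$ ($G{\left(N \right)} = \left(N - 1\right) \left(N - 17\right) = \left(-1 + N\right) \left(-17 + N\right)$)
$G{\left(B{\left(5,-1 \right)} \right)} - -402 = \left(17 + \left(\left(- \frac{1}{3}\right) \left(-1\right)\right)^{2} - 18 \left(\left(- \frac{1}{3}\right) \left(-1\right)\right)\right) - -402 = \left(17 + \left(\frac{1}{3}\right)^{2} - 6\right) + 402 = \left(17 + \frac{1}{9} - 6\right) + 402 = \frac{100}{9} + 402 = \frac{3718}{9}$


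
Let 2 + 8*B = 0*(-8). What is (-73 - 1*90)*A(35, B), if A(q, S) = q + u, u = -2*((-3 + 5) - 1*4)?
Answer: -6357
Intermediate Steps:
B = -1/4 (B = -1/4 + (0*(-8))/8 = -1/4 + (1/8)*0 = -1/4 + 0 = -1/4 ≈ -0.25000)
u = 4 (u = -2*(2 - 4) = -2*(-2) = 4)
A(q, S) = 4 + q (A(q, S) = q + 4 = 4 + q)
(-73 - 1*90)*A(35, B) = (-73 - 1*90)*(4 + 35) = (-73 - 90)*39 = -163*39 = -6357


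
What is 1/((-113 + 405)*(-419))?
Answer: -1/122348 ≈ -8.1734e-6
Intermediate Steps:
1/((-113 + 405)*(-419)) = 1/(292*(-419)) = 1/(-122348) = -1/122348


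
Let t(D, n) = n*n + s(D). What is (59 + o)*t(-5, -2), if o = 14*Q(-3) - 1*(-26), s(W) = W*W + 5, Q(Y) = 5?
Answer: 5270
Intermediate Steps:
s(W) = 5 + W² (s(W) = W² + 5 = 5 + W²)
t(D, n) = 5 + D² + n² (t(D, n) = n*n + (5 + D²) = n² + (5 + D²) = 5 + D² + n²)
o = 96 (o = 14*5 - 1*(-26) = 70 + 26 = 96)
(59 + o)*t(-5, -2) = (59 + 96)*(5 + (-5)² + (-2)²) = 155*(5 + 25 + 4) = 155*34 = 5270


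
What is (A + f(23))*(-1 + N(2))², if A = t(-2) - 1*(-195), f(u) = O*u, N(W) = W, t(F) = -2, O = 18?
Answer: 607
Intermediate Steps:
f(u) = 18*u
A = 193 (A = -2 - 1*(-195) = -2 + 195 = 193)
(A + f(23))*(-1 + N(2))² = (193 + 18*23)*(-1 + 2)² = (193 + 414)*1² = 607*1 = 607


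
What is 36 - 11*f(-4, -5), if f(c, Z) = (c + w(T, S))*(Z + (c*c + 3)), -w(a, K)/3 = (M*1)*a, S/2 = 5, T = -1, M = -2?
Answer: 1576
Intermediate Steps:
S = 10 (S = 2*5 = 10)
w(a, K) = 6*a (w(a, K) = -3*(-2*1)*a = -(-6)*a = 6*a)
f(c, Z) = (-6 + c)*(3 + Z + c**2) (f(c, Z) = (c + 6*(-1))*(Z + (c*c + 3)) = (c - 6)*(Z + (c**2 + 3)) = (-6 + c)*(Z + (3 + c**2)) = (-6 + c)*(3 + Z + c**2))
36 - 11*f(-4, -5) = 36 - 11*(-18 + (-4)**3 - 6*(-5) - 6*(-4)**2 + 3*(-4) - 5*(-4)) = 36 - 11*(-18 - 64 + 30 - 6*16 - 12 + 20) = 36 - 11*(-18 - 64 + 30 - 96 - 12 + 20) = 36 - 11*(-140) = 36 + 1540 = 1576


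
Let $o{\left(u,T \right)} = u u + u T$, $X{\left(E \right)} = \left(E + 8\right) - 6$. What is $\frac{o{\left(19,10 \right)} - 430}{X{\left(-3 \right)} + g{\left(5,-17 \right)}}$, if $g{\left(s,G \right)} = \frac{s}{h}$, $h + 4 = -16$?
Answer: $- \frac{484}{5} \approx -96.8$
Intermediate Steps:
$h = -20$ ($h = -4 - 16 = -20$)
$g{\left(s,G \right)} = - \frac{s}{20}$ ($g{\left(s,G \right)} = \frac{s}{-20} = s \left(- \frac{1}{20}\right) = - \frac{s}{20}$)
$X{\left(E \right)} = 2 + E$ ($X{\left(E \right)} = \left(8 + E\right) - 6 = 2 + E$)
$o{\left(u,T \right)} = u^{2} + T u$
$\frac{o{\left(19,10 \right)} - 430}{X{\left(-3 \right)} + g{\left(5,-17 \right)}} = \frac{19 \left(10 + 19\right) - 430}{\left(2 - 3\right) - \frac{1}{4}} = \frac{19 \cdot 29 - 430}{-1 - \frac{1}{4}} = \frac{551 - 430}{- \frac{5}{4}} = 121 \left(- \frac{4}{5}\right) = - \frac{484}{5}$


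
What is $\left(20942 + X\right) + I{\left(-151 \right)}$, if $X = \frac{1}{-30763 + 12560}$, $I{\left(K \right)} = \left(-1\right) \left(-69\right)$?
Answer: $\frac{382463232}{18203} \approx 21011.0$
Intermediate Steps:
$I{\left(K \right)} = 69$
$X = - \frac{1}{18203}$ ($X = \frac{1}{-18203} = - \frac{1}{18203} \approx -5.4936 \cdot 10^{-5}$)
$\left(20942 + X\right) + I{\left(-151 \right)} = \left(20942 - \frac{1}{18203}\right) + 69 = \frac{381207225}{18203} + 69 = \frac{382463232}{18203}$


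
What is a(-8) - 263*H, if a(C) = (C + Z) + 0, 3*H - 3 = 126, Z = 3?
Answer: -11314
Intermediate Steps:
H = 43 (H = 1 + (1/3)*126 = 1 + 42 = 43)
a(C) = 3 + C (a(C) = (C + 3) + 0 = (3 + C) + 0 = 3 + C)
a(-8) - 263*H = (3 - 8) - 263*43 = -5 - 11309 = -11314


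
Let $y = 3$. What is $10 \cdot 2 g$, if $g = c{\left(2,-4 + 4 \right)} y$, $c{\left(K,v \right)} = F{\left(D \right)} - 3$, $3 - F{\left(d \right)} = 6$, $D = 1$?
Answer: $-360$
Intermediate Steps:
$F{\left(d \right)} = -3$ ($F{\left(d \right)} = 3 - 6 = -3$)
$c{\left(K,v \right)} = -6$ ($c{\left(K,v \right)} = -3 - 3 = -6$)
$g = -18$ ($g = \left(-6\right) 3 = -18$)
$10 \cdot 2 g = 10 \cdot 2 \left(-18\right) = 20 \left(-18\right) = -360$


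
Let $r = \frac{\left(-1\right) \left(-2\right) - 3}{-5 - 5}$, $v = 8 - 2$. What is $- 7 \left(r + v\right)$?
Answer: $- \frac{427}{10} \approx -42.7$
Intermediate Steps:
$v = 6$
$r = \frac{1}{10}$ ($r = \frac{2 - 3}{-10} = \left(-1\right) \left(- \frac{1}{10}\right) = \frac{1}{10} \approx 0.1$)
$- 7 \left(r + v\right) = - 7 \left(\frac{1}{10} + 6\right) = \left(-7\right) \frac{61}{10} = - \frac{427}{10}$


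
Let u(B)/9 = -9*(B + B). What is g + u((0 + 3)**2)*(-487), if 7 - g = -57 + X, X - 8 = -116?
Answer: 710218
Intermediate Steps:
X = -108 (X = 8 - 116 = -108)
g = 172 (g = 7 - (-57 - 108) = 7 - 1*(-165) = 7 + 165 = 172)
u(B) = -162*B (u(B) = 9*(-9*(B + B)) = 9*(-18*B) = -162*B)
g + u((0 + 3)**2)*(-487) = 172 - 162*(0 + 3)**2*(-487) = 172 - 162*3**2*(-487) = 172 - 162*9*(-487) = 172 - 1458*(-487) = 172 + 710046 = 710218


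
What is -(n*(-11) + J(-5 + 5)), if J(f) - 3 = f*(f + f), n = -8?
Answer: -91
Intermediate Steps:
J(f) = 3 + 2*f² (J(f) = 3 + f*(f + f) = 3 + f*(2*f) = 3 + 2*f²)
-(n*(-11) + J(-5 + 5)) = -(-8*(-11) + (3 + 2*(-5 + 5)²)) = -(88 + (3 + 2*0²)) = -(88 + (3 + 2*0)) = -(88 + (3 + 0)) = -(88 + 3) = -1*91 = -91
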